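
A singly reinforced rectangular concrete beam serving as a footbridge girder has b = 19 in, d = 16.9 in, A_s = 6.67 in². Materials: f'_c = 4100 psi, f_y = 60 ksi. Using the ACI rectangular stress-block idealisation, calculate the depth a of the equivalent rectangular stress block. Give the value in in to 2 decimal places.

a ≈ 6.04 in

T = A_s f_y = 6.67 × 60 = 400.2 kips.
a = T/(0.85 f'_c b) = 400.2/(0.85 × 4.1 × 19) = 6.04 in.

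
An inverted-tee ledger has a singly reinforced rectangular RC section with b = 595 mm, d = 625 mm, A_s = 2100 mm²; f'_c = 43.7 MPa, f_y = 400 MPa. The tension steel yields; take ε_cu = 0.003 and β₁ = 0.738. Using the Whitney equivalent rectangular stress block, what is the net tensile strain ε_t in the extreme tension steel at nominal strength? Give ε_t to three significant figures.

ε_t ≈ 0.0334

a = A_s f_y/(0.85 f'_c b) = 38.01 mm.
β₁ = 0.738, so c = a/β₁ = 38.01/0.738 = 51.50 mm.
From the linear strain diagram with ε_cu = 0.003: ε_t = 0.003 (d − c)/c = 0.003 × (625 − 51.50)/51.50 = 0.0334.
Since ε_t ≥ 0.005, the section is tension-controlled.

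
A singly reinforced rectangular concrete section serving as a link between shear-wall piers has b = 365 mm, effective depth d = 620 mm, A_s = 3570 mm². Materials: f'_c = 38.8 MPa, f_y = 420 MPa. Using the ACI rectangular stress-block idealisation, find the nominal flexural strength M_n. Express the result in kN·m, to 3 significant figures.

M_n ≈ 836 kN·m

T = A_s f_y = 3570 × 420 = 1499400 N = 1499.4 kN.
From C = T: a = T/(0.85 f'_c b) = 1499400/(0.85 × 38.8 × 365) = 124.56 mm.
M_n = T(d − a/2) = 1499.4 kN × (620 − 62.28) mm = 836.25 kN·m.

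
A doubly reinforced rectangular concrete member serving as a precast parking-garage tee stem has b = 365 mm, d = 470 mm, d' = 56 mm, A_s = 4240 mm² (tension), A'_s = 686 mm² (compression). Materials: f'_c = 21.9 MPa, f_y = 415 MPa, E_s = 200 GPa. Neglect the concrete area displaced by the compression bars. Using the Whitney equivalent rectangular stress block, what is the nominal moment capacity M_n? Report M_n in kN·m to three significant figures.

Assume both tension and compression steel yield.
Net tension couple steel: A_s − A'_s = 3554 mm².
a = (A_s − A'_s) f_y / (0.85 f'_c b) = 1474910/(0.85 × 21.9 × 365) = 217.07 mm.
c = a/β₁ = 217.07/0.85 = 255.38 mm; ε'_s = 0.003(c − d')/c = 0.0023 ≥ f_y/E_s = 0.0021, so compression steel does yield.
M_n = (A_s − A'_s) f_y (d − a/2) + A'_s f_y (d − d') = [1474910 × (470 − 108.535) + 284690 × (470 − 56)] × 10⁻⁶ = 533.13 + 117.86 = 650.99 kN·m.

M_n ≈ 651 kN·m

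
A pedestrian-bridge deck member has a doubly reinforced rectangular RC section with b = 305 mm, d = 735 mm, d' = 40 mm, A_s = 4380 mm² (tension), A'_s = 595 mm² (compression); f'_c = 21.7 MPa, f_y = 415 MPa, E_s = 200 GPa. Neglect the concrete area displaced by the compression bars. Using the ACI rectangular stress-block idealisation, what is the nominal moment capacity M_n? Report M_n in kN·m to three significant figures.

Assume both tension and compression steel yield.
Net tension couple steel: A_s − A'_s = 3785 mm².
a = (A_s − A'_s) f_y / (0.85 f'_c b) = 1570775/(0.85 × 21.7 × 305) = 279.21 mm.
c = a/β₁ = 279.21/0.85 = 328.48 mm; ε'_s = 0.003(c − d')/c = 0.0026 ≥ f_y/E_s = 0.0021, so compression steel does yield.
M_n = (A_s − A'_s) f_y (d − a/2) + A'_s f_y (d − d') = [1570775 × (735 − 139.605) + 246925 × (735 − 40)] × 10⁻⁶ = 935.23 + 171.61 = 1106.84 kN·m.

M_n ≈ 1110 kN·m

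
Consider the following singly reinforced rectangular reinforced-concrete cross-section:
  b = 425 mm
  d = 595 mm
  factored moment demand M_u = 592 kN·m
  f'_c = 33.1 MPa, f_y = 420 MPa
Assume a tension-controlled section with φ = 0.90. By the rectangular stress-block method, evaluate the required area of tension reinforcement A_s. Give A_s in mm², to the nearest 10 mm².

M_n = M_u/φ = 592/0.90 = 657.778 kN·m.
With M_n = 0.85 f'_c a b (d − a/2), solve the quadratic for a:
a = d − √(d² − 2M_n/(0.85 f'_c b)) = 595 − √(595² − 2 × 657.778×10⁶/(0.85 × 33.1 × 425)) = 101.03 mm.
A_s = 0.85 f'_c a b / f_y = 0.85 × 33.1 × 101.03 × 425 / 420 = 2876.3 mm².

A_s ≈ 2880 mm²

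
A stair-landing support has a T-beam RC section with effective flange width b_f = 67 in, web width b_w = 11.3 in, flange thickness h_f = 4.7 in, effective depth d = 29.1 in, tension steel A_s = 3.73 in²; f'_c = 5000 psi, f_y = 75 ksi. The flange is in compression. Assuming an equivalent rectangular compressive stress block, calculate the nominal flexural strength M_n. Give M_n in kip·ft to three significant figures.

M_n ≈ 667 kip·ft

Tension: T = A_s f_y = 3.73 × 75 = 279.75 kips.
Try a within the flange: a = T/(0.85 f'_c b_f) = 279.75/(0.85 × 5 × 67) = 0.982 in.
Since a = 0.982 ≤ h_f = 4.7 in, the stress block lies entirely in the flange; analyse as a rectangular beam of width b_f.
M_n = T(d − a/2) = 279.75 × (29.1 − 0.491) = 8003.4 kip·in.
M_n = 8003.4/12 = 666.95 kip·ft.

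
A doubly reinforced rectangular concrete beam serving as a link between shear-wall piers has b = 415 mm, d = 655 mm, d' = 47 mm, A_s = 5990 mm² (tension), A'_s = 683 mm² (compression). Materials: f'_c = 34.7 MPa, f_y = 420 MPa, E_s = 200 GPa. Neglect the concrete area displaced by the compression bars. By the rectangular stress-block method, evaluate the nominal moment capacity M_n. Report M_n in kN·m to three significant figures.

Assume both tension and compression steel yield.
Net tension couple steel: A_s − A'_s = 5307 mm².
a = (A_s − A'_s) f_y / (0.85 f'_c b) = 2228940/(0.85 × 34.7 × 415) = 182.10 mm.
c = a/β₁ = 182.10/0.802 = 227.06 mm; ε'_s = 0.003(c − d')/c = 0.0024 ≥ f_y/E_s = 0.0021, so compression steel does yield.
M_n = (A_s − A'_s) f_y (d − a/2) + A'_s f_y (d − d') = [2228940 × (655 − 91.05) + 286860 × (655 − 47)] × 10⁻⁶ = 1257.01 + 174.41 = 1431.42 kN·m.

M_n ≈ 1430 kN·m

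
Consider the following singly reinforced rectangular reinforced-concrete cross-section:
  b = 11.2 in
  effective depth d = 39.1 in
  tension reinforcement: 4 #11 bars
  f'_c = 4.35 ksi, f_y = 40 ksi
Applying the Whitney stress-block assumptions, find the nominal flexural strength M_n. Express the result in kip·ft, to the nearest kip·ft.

A_s = 4 × 1.56 = 6.24 in².
T = A_s f_y = 6.24 × 40 = 249.6 kips.
a = T/(0.85 f'_c b) = 249.6/(0.85 × 4.35 × 11.2) = 6.027 in.
M_n = T(d − a/2) = 249.6 × (39.1 − 3.0135) = 9007.2 kip·in = 9007.2/12 = 750.60 kip·ft.

M_n ≈ 751 kip·ft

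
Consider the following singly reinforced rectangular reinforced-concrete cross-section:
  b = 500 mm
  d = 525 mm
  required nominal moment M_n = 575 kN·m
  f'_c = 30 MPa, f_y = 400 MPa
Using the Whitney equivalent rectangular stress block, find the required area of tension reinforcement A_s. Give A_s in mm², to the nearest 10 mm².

With M_n = 0.85 f'_c a b (d − a/2), solve the quadratic for a:
a = d − √(d² − 2M_n/(0.85 f'_c b)) = 525 − √(525² − 2 × 575×10⁶/(0.85 × 30 × 500)) = 94.39 mm.
A_s = 0.85 f'_c a b / f_y = 0.85 × 30 × 94.39 × 500 / 400 = 3008.7 mm².

A_s ≈ 3010 mm²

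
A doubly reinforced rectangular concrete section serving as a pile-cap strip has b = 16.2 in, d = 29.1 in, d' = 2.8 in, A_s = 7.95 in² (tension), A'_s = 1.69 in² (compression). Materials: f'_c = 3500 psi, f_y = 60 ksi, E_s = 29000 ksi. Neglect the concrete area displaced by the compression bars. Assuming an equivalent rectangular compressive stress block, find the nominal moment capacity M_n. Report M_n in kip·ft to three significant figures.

Assume both steels yield.
a = (A_s − A'_s) f_y/(0.85 f'_c b) = (7.95 − 1.69) × 60/(0.85 × 3.5 × 16.2) = 7.793 in.
c = a/β₁ = 7.793/0.85 = 9.168 in; ε'_s = 0.003(c − d')/c = 0.0021 ≥ ε_y = 0.0021, so the compression steel yields.
M_n = (A_s − A'_s) f_y (d − a/2) + A'_s f_y (d − d') = 375.6 × (29.1 − 3.8965) + 101.4 × (29.1 − 2.8) = 9466.4 + 2666.8 = 12133.2 kip·in = 12133.2/12 = 1011.10 kip·ft.

M_n ≈ 1010 kip·ft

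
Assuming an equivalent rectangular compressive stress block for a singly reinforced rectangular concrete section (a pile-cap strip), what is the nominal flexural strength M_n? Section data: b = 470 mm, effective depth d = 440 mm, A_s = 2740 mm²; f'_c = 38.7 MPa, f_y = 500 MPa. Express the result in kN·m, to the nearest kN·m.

T = A_s f_y = 2740 × 500 = 1370000 N = 1370 kN.
From C = T: a = T/(0.85 f'_c b) = 1370000/(0.85 × 38.7 × 470) = 88.61 mm.
M_n = T(d − a/2) = 1370 kN × (440 − 44.305) mm = 542.10 kN·m.

M_n ≈ 542 kN·m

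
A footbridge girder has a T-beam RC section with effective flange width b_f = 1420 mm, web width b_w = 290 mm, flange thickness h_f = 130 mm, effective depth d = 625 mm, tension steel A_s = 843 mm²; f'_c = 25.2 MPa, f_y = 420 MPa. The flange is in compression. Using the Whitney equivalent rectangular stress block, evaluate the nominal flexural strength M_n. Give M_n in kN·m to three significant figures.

Tension: T = A_s f_y = 843 × 420 = 354060 N.
Try a within the flange: a = T/(0.85 f'_c b_f) = 354060/(0.85 × 25.2 × 1420) = 11.64 mm.
Since a = 11.64 ≤ h_f = 130 mm, the stress block lies entirely in the flange; analyse as a rectangular beam of width b_f.
M_n = T(d − a/2) = 354060 × (625 − 5.82) = 219.23 × 10⁶ N·mm.
M_n = 219.23 kN·m.

M_n ≈ 219 kN·m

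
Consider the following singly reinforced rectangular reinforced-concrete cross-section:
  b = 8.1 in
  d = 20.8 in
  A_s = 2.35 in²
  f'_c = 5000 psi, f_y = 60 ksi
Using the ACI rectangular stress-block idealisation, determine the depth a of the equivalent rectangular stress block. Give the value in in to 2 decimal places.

T = A_s f_y = 2.35 × 60 = 141 kips.
a = T/(0.85 f'_c b) = 141/(0.85 × 5 × 8.1) = 4.10 in.

a ≈ 4.10 in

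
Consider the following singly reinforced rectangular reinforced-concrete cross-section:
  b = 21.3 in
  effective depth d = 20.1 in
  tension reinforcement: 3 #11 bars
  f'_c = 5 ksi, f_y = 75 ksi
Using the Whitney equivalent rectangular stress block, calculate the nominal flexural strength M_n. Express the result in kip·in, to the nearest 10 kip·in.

M_n ≈ 6370 kip·in

A_s = 3 × 1.56 = 4.68 in².
T = A_s f_y = 4.68 × 75 = 351 kips.
a = T/(0.85 f'_c b) = 351/(0.85 × 5 × 21.3) = 3.877 in.
M_n = T(d − a/2) = 351 × (20.1 − 1.9385) = 6374.7 kip·in.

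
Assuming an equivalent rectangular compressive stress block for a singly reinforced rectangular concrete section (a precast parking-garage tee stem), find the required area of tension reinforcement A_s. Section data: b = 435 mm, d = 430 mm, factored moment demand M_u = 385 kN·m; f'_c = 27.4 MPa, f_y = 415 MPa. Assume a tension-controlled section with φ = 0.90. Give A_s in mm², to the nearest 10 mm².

M_n = M_u/φ = 385/0.90 = 427.778 kN·m.
With M_n = 0.85 f'_c a b (d − a/2), solve the quadratic for a:
a = d − √(d² − 2M_n/(0.85 f'_c b)) = 430 − √(430² − 2 × 427.778×10⁶/(0.85 × 27.4 × 435)) = 113.06 mm.
A_s = 0.85 f'_c a b / f_y = 0.85 × 27.4 × 113.06 × 435 / 415 = 2760.1 mm².

A_s ≈ 2760 mm²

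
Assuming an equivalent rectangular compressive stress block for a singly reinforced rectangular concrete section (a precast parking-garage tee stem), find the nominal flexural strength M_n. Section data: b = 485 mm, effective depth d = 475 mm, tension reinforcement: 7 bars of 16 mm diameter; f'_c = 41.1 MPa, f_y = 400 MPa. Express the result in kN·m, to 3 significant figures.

A_s = 7 × 201 = 1407 mm².
T = A_s f_y = 1407 × 400 = 562800 N = 562.8 kN.
From C = T: a = T/(0.85 f'_c b) = 562800/(0.85 × 41.1 × 485) = 33.22 mm.
M_n = T(d − a/2) = 562.8 kN × (475 − 16.61) mm = 257.98 kN·m.

M_n ≈ 258 kN·m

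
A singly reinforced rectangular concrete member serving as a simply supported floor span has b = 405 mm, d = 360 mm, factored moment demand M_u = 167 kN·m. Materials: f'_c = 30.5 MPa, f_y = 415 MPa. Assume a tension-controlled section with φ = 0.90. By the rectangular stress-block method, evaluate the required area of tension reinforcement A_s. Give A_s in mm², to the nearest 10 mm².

M_n = M_u/φ = 167/0.90 = 185.556 kN·m.
With M_n = 0.85 f'_c a b (d − a/2), solve the quadratic for a:
a = d − √(d² − 2M_n/(0.85 f'_c b)) = 360 − √(360² − 2 × 185.556×10⁶/(0.85 × 30.5 × 405)) = 52.99 mm.
A_s = 0.85 f'_c a b / f_y = 0.85 × 30.5 × 52.99 × 405 / 415 = 1340.7 mm².

A_s ≈ 1340 mm²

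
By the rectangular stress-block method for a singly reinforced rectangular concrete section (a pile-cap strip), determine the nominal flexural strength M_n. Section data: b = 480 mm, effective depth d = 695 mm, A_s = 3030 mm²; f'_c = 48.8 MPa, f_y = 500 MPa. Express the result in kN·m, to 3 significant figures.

T = A_s f_y = 3030 × 500 = 1515000 N = 1515 kN.
From C = T: a = T/(0.85 f'_c b) = 1515000/(0.85 × 48.8 × 480) = 76.09 mm.
M_n = T(d − a/2) = 1515 kN × (695 − 38.045) mm = 995.29 kN·m.

M_n ≈ 995 kN·m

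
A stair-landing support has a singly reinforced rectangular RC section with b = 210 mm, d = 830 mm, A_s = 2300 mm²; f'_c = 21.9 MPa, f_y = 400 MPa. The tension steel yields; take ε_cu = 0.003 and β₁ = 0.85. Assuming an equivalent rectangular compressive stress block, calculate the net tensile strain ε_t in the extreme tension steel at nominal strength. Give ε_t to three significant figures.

ε_t ≈ 0.00599

a = A_s f_y/(0.85 f'_c b) = 235.35 mm.
β₁ = 0.85, so c = a/β₁ = 235.35/0.85 = 276.88 mm.
From the linear strain diagram with ε_cu = 0.003: ε_t = 0.003 (d − c)/c = 0.003 × (830 − 276.88)/276.88 = 0.00599.
Since ε_t ≥ 0.005, the section is tension-controlled.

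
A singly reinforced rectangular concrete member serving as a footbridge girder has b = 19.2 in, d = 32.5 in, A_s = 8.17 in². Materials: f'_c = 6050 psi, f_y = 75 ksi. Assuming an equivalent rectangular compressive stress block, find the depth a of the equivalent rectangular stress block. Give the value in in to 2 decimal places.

a ≈ 6.21 in

T = A_s f_y = 8.17 × 75 = 612.75 kips.
a = T/(0.85 f'_c b) = 612.75/(0.85 × 6.05 × 19.2) = 6.21 in.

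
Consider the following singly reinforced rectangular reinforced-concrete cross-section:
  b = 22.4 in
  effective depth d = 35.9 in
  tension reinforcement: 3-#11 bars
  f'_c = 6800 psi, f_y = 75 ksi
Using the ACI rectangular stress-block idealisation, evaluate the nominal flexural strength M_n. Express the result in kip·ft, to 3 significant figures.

A_s = 3 × 1.56 = 4.68 in².
T = A_s f_y = 4.68 × 75 = 351 kips.
a = T/(0.85 f'_c b) = 351/(0.85 × 6.8 × 22.4) = 2.711 in.
M_n = T(d − a/2) = 351 × (35.9 − 1.3555) = 12125.1 kip·in = 12125.1/12 = 1010.43 kip·ft.

M_n ≈ 1010 kip·ft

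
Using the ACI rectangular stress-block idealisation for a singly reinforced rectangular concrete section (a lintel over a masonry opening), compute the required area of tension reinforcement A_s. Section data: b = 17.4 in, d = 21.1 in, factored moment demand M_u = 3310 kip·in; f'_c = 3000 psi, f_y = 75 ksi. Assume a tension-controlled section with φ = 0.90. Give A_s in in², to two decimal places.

M_n = M_u/φ = 3310/0.90 = 3677.78 kip·in.
From M_n = 0.85 f'_c a b (d − a/2):
a = d − √(d² − 2M_n/(0.85 f'_c b)) = 21.1 − √(21.1² − 2 × 3677.78/(0.85 × 3 × 17.4)) = 4.384 in.
A_s = 0.85 f'_c a b / f_y = 0.85 × 3 × 4.384 × 17.4 / 75 = 2.594 in².

A_s ≈ 2.59 in²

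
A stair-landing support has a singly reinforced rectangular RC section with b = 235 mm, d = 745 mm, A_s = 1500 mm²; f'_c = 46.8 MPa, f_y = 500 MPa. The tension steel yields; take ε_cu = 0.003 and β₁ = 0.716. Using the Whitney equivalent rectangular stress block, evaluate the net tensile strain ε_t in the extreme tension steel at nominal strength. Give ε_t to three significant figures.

ε_t ≈ 0.0169

a = A_s f_y/(0.85 f'_c b) = 80.23 mm.
β₁ = 0.716, so c = a/β₁ = 80.23/0.716 = 112.05 mm.
From the linear strain diagram with ε_cu = 0.003: ε_t = 0.003 (d − c)/c = 0.003 × (745 − 112.05)/112.05 = 0.0169.
Since ε_t ≥ 0.005, the section is tension-controlled.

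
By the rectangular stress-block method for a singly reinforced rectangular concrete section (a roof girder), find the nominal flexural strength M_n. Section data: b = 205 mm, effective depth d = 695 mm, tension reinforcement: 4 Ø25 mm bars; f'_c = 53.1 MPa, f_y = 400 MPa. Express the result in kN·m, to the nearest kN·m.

M_n ≈ 513 kN·m

A_s = 4 × 491 = 1964 mm².
T = A_s f_y = 1964 × 400 = 785600 N = 785.6 kN.
From C = T: a = T/(0.85 f'_c b) = 785600/(0.85 × 53.1 × 205) = 84.91 mm.
M_n = T(d − a/2) = 785.6 kN × (695 − 42.455) mm = 512.64 kN·m.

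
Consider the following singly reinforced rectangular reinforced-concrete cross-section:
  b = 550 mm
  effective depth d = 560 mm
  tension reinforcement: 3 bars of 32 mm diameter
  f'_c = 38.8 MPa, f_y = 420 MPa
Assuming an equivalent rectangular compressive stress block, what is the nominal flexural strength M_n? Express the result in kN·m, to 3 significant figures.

A_s = 3 × 804 = 2412 mm².
T = A_s f_y = 2412 × 420 = 1013040 N = 1013.04 kN.
From C = T: a = T/(0.85 f'_c b) = 1013040/(0.85 × 38.8 × 550) = 55.85 mm.
M_n = T(d − a/2) = 1013.04 kN × (560 − 27.925) mm = 539.01 kN·m.

M_n ≈ 539 kN·m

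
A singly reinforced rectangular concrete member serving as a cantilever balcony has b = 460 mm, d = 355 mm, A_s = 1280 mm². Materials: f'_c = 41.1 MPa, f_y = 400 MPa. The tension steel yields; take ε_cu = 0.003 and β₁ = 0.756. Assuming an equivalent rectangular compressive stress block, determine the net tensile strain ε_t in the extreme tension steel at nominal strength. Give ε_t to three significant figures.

a = A_s f_y/(0.85 f'_c b) = 31.86 mm.
β₁ = 0.756, so c = a/β₁ = 31.86/0.756 = 42.14 mm.
From the linear strain diagram with ε_cu = 0.003: ε_t = 0.003 (d − c)/c = 0.003 × (355 − 42.14)/42.14 = 0.0223.
Since ε_t ≥ 0.005, the section is tension-controlled.

ε_t ≈ 0.0223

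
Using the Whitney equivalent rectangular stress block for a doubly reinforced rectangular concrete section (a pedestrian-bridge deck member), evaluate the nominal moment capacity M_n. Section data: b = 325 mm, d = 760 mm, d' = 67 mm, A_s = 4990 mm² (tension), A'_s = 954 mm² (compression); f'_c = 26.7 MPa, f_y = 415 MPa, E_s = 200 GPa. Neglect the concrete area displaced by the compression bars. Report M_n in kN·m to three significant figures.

M_n ≈ 1360 kN·m

Assume both tension and compression steel yield.
Net tension couple steel: A_s − A'_s = 4036 mm².
a = (A_s − A'_s) f_y / (0.85 f'_c b) = 1674940/(0.85 × 26.7 × 325) = 227.08 mm.
c = a/β₁ = 227.08/0.85 = 267.15 mm; ε'_s = 0.003(c − d')/c = 0.0022 ≥ f_y/E_s = 0.0021, so compression steel does yield.
M_n = (A_s − A'_s) f_y (d − a/2) + A'_s f_y (d − d') = [1674940 × (760 − 113.54) + 395910 × (760 − 67)] × 10⁻⁶ = 1082.78 + 274.37 = 1357.15 kN·m.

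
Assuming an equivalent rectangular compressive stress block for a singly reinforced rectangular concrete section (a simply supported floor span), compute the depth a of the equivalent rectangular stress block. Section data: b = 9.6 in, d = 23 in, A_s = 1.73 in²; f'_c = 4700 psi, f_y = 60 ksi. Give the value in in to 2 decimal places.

T = A_s f_y = 1.73 × 60 = 103.8 kips.
a = T/(0.85 f'_c b) = 103.8/(0.85 × 4.7 × 9.6) = 2.71 in.

a ≈ 2.71 in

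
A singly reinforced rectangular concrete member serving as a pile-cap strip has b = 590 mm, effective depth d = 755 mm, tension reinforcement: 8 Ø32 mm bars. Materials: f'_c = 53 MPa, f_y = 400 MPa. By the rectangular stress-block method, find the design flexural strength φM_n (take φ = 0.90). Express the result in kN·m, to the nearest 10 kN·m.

φM_n ≈ 1640 kN·m

A_s = 8 × 804 = 6432 mm².
T = A_s f_y = 6432 × 400 = 2572800 N = 2572.8 kN.
From C = T: a = T/(0.85 f'_c b) = 2572800/(0.85 × 53 × 590) = 96.80 mm.
M_n = T(d − a/2) = 2572.8 kN × (755 − 48.4) mm = 1817.94 kN·m.
φM_n = 0.90 × 1817.94 = 1636.15 kN·m.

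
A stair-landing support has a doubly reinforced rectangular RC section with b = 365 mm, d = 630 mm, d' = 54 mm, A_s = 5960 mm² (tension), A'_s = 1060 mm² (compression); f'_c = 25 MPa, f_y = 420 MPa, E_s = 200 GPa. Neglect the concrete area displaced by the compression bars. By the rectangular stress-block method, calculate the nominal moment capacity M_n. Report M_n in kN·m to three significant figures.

M_n ≈ 1280 kN·m

Assume both tension and compression steel yield.
Net tension couple steel: A_s − A'_s = 4900 mm².
a = (A_s − A'_s) f_y / (0.85 f'_c b) = 2058000/(0.85 × 25 × 365) = 265.33 mm.
c = a/β₁ = 265.33/0.85 = 312.15 mm; ε'_s = 0.003(c − d')/c = 0.0025 ≥ f_y/E_s = 0.0021, so compression steel does yield.
M_n = (A_s − A'_s) f_y (d − a/2) + A'_s f_y (d − d') = [2058000 × (630 − 132.665) + 445200 × (630 − 54)] × 10⁻⁶ = 1023.52 + 256.44 = 1279.96 kN·m.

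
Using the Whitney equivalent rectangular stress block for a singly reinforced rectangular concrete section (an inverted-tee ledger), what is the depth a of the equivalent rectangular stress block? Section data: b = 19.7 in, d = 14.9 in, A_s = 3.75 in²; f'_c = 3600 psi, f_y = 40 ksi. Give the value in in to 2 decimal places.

a ≈ 2.49 in

T = A_s f_y = 3.75 × 40 = 150 kips.
a = T/(0.85 f'_c b) = 150/(0.85 × 3.6 × 19.7) = 2.49 in.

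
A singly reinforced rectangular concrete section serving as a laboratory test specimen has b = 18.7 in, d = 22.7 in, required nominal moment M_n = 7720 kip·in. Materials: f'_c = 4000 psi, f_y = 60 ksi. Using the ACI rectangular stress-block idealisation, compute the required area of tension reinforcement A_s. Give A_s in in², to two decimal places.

A_s ≈ 6.56 in²

From M_n = 0.85 f'_c a b (d − a/2):
a = d − √(d² − 2M_n/(0.85 f'_c b)) = 22.7 − √(22.7² − 2 × 7720/(0.85 × 4 × 18.7)) = 6.194 in.
A_s = 0.85 f'_c a b / f_y = 0.85 × 4 × 6.194 × 18.7 / 60 = 6.564 in².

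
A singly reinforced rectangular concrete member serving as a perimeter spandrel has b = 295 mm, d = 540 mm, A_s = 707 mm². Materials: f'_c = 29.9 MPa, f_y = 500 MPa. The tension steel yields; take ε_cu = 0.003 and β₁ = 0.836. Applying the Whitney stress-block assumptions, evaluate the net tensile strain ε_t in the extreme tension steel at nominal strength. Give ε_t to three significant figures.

a = A_s f_y/(0.85 f'_c b) = 47.15 mm.
β₁ = 0.836, so c = a/β₁ = 47.15/0.836 = 56.40 mm.
From the linear strain diagram with ε_cu = 0.003: ε_t = 0.003 (d − c)/c = 0.003 × (540 − 56.40)/56.40 = 0.0257.
Since ε_t ≥ 0.005, the section is tension-controlled.

ε_t ≈ 0.0257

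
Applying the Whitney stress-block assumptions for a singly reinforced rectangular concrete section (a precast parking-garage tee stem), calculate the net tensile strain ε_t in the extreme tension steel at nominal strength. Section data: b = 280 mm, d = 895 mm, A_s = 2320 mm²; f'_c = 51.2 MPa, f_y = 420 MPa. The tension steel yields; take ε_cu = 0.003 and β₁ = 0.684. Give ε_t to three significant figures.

a = A_s f_y/(0.85 f'_c b) = 79.96 mm.
β₁ = 0.684, so c = a/β₁ = 79.96/0.684 = 116.90 mm.
From the linear strain diagram with ε_cu = 0.003: ε_t = 0.003 (d − c)/c = 0.003 × (895 − 116.90)/116.90 = 0.0200.
Since ε_t ≥ 0.005, the section is tension-controlled.

ε_t ≈ 0.0200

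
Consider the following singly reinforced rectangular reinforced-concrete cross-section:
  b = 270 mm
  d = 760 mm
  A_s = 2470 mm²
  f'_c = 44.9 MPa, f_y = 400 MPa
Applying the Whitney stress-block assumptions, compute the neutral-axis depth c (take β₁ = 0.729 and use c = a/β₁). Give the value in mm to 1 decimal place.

T = A_s f_y = 2470 × 400 = 988000 N = 988 kN.
Setting C = 0.85 f'_c a b equal to T: a = 988000/(0.85 × 44.9 × 270) = 95.880 mm.
With β₁ = 0.729, c = a/β₁ = 95.880/0.729 = 131.5 mm.

c ≈ 131.5 mm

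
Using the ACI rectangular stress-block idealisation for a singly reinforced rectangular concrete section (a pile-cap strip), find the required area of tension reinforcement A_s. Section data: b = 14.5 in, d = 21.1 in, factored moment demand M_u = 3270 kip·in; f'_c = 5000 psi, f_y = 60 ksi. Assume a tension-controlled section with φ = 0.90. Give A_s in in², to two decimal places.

A_s ≈ 3.09 in²

M_n = M_u/φ = 3270/0.90 = 3633.33 kip·in.
From M_n = 0.85 f'_c a b (d − a/2):
a = d − √(d² − 2M_n/(0.85 f'_c b)) = 21.1 − √(21.1² − 2 × 3633.33/(0.85 × 5 × 14.5)) = 3.009 in.
A_s = 0.85 f'_c a b / f_y = 0.85 × 5 × 3.009 × 14.5 / 60 = 3.090 in².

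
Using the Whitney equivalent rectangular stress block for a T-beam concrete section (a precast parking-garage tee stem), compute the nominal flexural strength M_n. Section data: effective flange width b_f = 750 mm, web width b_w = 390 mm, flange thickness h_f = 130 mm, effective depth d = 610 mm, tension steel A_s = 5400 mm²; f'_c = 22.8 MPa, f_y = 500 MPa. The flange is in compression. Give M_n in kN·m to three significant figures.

M_n ≈ 1380 kN·m

Tension: T = A_s f_y = 5400 × 500 = 2700000 N.
Try a within the flange: a = T/(0.85 f'_c b_f) = 2700000/(0.85 × 22.8 × 750) = 185.76 mm.
a = 185.76 > h_f = 130 mm: the block extends into the web. Split into flange-overhang and web parts.
C_f = 0.85 f'_c (b_f − b_w) h_f = 0.85 × 22.8 × (750 − 390) × 130 = 906984 N.
Remaining web compression depth: a_w = (T − C_f)/(0.85 f'_c b_w) = (2700000 − 906984)/(0.85 × 22.8 × 390) = 237.23 mm.
M_n = C_f(d − h_f/2) + (T − C_f)(d − a_w/2) = 906984 × (610 − 65) + 1793016 × (610 − 118.615) = 494.31 + 881.06 = 1375.37 × 10⁶ N·mm.
M_n = 1375.37 kN·m.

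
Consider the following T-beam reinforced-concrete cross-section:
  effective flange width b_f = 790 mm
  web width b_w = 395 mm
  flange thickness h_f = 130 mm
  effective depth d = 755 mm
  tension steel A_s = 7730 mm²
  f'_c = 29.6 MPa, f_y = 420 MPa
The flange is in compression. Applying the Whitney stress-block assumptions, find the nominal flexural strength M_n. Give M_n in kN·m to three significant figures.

M_n ≈ 2170 kN·m

Tension: T = A_s f_y = 7730 × 420 = 3246600 N.
Try a within the flange: a = T/(0.85 f'_c b_f) = 3246600/(0.85 × 29.6 × 790) = 163.34 mm.
a = 163.34 > h_f = 130 mm: the block extends into the web. Split into flange-overhang and web parts.
C_f = 0.85 f'_c (b_f − b_w) h_f = 0.85 × 29.6 × (790 − 395) × 130 = 1291966 N.
Remaining web compression depth: a_w = (T − C_f)/(0.85 f'_c b_w) = (3246600 − 1291966)/(0.85 × 29.6 × 395) = 196.68 mm.
M_n = C_f(d − h_f/2) + (T − C_f)(d − a_w/2) = 1291966 × (755 − 65) + 1954634 × (755 − 98.34) = 891.46 + 1283.53 = 2174.99 × 10⁶ N·mm.
M_n = 2174.99 kN·m.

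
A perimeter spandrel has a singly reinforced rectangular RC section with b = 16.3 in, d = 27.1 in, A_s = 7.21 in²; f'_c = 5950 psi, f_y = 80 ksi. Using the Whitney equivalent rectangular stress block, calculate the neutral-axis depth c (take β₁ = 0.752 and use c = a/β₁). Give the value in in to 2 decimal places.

T = A_s f_y = 7.21 × 80 = 576.8 kips.
a = T/(0.85 f'_c b) = 576.8/(0.85 × 5.95 × 16.3) = 6.9968 in.
With β₁ = 0.752, c = a/β₁ = 6.9968/0.752 = 9.30 in.

c ≈ 9.30 in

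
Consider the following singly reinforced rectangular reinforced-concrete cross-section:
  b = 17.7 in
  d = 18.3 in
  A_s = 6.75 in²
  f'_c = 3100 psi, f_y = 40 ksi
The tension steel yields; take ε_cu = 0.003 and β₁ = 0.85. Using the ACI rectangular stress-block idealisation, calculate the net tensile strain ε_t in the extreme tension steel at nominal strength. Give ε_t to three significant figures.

ε_t ≈ 0.00506

a = A_s f_y/(0.85 f'_c b) = 5.789 in.
β₁ = 0.85, so c = a/β₁ = 5.789/0.85 = 6.811 in.
From the linear strain diagram with ε_cu = 0.003: ε_t = 0.003 (d − c)/c = 0.003 × (18.3 − 6.811)/6.811 = 0.00506.
Since ε_t ≥ 0.005, the section is tension-controlled.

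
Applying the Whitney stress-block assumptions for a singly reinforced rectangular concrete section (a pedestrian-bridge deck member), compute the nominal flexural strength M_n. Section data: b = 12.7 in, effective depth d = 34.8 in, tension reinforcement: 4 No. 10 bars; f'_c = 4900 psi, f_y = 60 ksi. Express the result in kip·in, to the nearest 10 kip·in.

A_s = 4 × 1.27 = 5.08 in².
T = A_s f_y = 5.08 × 60 = 304.8 kips.
a = T/(0.85 f'_c b) = 304.8/(0.85 × 4.9 × 12.7) = 5.762 in.
M_n = T(d − a/2) = 304.8 × (34.8 − 2.881) = 9728.9 kip·in.

M_n ≈ 9730 kip·in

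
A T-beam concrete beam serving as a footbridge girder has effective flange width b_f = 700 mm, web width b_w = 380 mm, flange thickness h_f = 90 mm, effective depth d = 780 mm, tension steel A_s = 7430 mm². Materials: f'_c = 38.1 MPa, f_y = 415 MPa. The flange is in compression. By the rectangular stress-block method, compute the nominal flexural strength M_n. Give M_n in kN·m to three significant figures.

M_n ≈ 2180 kN·m

Tension: T = A_s f_y = 7430 × 415 = 3083450 N.
Try a within the flange: a = T/(0.85 f'_c b_f) = 3083450/(0.85 × 38.1 × 700) = 136.02 mm.
a = 136.02 > h_f = 90 mm: the block extends into the web. Split into flange-overhang and web parts.
C_f = 0.85 f'_c (b_f − b_w) h_f = 0.85 × 38.1 × (700 − 380) × 90 = 932688 N.
Remaining web compression depth: a_w = (T − C_f)/(0.85 f'_c b_w) = (3083450 − 932688)/(0.85 × 38.1 × 380) = 174.77 mm.
M_n = C_f(d − h_f/2) + (T − C_f)(d − a_w/2) = 932688 × (780 − 45) + 2150762 × (780 − 87.385) = 685.53 + 1489.65 = 2175.18 × 10⁶ N·mm.
M_n = 2175.18 kN·m.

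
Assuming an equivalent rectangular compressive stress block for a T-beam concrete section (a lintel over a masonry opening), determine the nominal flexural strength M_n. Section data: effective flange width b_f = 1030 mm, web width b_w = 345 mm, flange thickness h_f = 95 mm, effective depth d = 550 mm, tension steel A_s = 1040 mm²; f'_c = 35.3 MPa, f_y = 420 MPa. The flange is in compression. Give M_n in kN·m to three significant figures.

M_n ≈ 237 kN·m

Tension: T = A_s f_y = 1040 × 420 = 436800 N.
Try a within the flange: a = T/(0.85 f'_c b_f) = 436800/(0.85 × 35.3 × 1030) = 14.13 mm.
Since a = 14.13 ≤ h_f = 95 mm, the stress block lies entirely in the flange; analyse as a rectangular beam of width b_f.
M_n = T(d − a/2) = 436800 × (550 − 7.065) = 237.15 × 10⁶ N·mm.
M_n = 237.15 kN·m.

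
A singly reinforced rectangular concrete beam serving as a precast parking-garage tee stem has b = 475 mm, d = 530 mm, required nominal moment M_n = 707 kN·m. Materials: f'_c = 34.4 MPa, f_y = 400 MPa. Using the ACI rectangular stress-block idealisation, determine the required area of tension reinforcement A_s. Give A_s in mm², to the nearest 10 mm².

With M_n = 0.85 f'_c a b (d − a/2), solve the quadratic for a:
a = d − √(d² − 2M_n/(0.85 f'_c b)) = 530 − √(530² − 2 × 707×10⁶/(0.85 × 34.4 × 475)) = 106.81 mm.
A_s = 0.85 f'_c a b / f_y = 0.85 × 34.4 × 106.81 × 475 / 400 = 3708.7 mm².

A_s ≈ 3710 mm²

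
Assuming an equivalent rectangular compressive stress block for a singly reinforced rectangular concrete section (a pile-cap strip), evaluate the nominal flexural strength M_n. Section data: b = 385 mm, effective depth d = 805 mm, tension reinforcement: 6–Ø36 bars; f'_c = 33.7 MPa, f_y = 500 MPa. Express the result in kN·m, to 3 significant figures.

A_s = 6 × 1018 = 6108 mm².
T = A_s f_y = 6108 × 500 = 3054000 N = 3054 kN.
From C = T: a = T/(0.85 f'_c b) = 3054000/(0.85 × 33.7 × 385) = 276.92 mm.
M_n = T(d − a/2) = 3054 kN × (805 − 138.46) mm = 2035.61 kN·m.

M_n ≈ 2040 kN·m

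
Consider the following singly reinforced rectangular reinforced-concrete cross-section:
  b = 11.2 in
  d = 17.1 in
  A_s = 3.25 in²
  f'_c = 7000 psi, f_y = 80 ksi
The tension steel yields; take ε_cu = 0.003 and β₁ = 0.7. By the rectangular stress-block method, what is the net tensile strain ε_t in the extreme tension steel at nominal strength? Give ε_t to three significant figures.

ε_t ≈ 0.00620

a = A_s f_y/(0.85 f'_c b) = 3.902 in.
β₁ = 0.7, so c = a/β₁ = 3.902/0.7 = 5.574 in.
From the linear strain diagram with ε_cu = 0.003: ε_t = 0.003 (d − c)/c = 0.003 × (17.1 − 5.574)/5.574 = 0.00620.
Since ε_t ≥ 0.005, the section is tension-controlled.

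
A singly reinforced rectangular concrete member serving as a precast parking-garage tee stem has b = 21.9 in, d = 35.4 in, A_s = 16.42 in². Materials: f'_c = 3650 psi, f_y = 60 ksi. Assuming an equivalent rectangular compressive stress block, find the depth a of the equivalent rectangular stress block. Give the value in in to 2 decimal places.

a ≈ 14.50 in

T = A_s f_y = 16.42 × 60 = 985.2 kips.
a = T/(0.85 f'_c b) = 985.2/(0.85 × 3.65 × 21.9) = 14.50 in.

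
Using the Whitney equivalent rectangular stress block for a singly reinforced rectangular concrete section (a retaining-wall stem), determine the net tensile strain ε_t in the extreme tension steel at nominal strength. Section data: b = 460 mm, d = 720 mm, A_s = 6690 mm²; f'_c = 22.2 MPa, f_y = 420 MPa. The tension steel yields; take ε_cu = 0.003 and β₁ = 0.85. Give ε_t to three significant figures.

ε_t ≈ 0.00267

a = A_s f_y/(0.85 f'_c b) = 323.70 mm.
β₁ = 0.85, so c = a/β₁ = 323.70/0.85 = 380.82 mm.
From the linear strain diagram with ε_cu = 0.003: ε_t = 0.003 (d − c)/c = 0.003 × (720 − 380.82)/380.82 = 0.00267.
ε_t < 0.004 — the section is over-reinforced for flexure under ACI limits.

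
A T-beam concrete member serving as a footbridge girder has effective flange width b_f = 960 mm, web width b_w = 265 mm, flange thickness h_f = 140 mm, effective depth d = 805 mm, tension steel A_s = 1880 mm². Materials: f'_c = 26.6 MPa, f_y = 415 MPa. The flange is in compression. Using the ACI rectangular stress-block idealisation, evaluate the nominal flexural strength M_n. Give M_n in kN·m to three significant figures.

M_n ≈ 614 kN·m

Tension: T = A_s f_y = 1880 × 415 = 780200 N.
Try a within the flange: a = T/(0.85 f'_c b_f) = 780200/(0.85 × 26.6 × 960) = 35.94 mm.
Since a = 35.94 ≤ h_f = 140 mm, the stress block lies entirely in the flange; analyse as a rectangular beam of width b_f.
M_n = T(d − a/2) = 780200 × (805 − 17.97) = 614.04 × 10⁶ N·mm.
M_n = 614.04 kN·m.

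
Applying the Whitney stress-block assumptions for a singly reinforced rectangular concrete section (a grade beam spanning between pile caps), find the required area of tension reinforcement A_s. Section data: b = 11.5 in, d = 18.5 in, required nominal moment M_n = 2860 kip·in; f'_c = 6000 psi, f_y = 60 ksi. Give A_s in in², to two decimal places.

A_s ≈ 2.79 in²

From M_n = 0.85 f'_c a b (d − a/2):
a = d − √(d² − 2M_n/(0.85 f'_c b)) = 18.5 − √(18.5² − 2 × 2860/(0.85 × 6 × 11.5)) = 2.856 in.
A_s = 0.85 f'_c a b / f_y = 0.85 × 6 × 2.856 × 11.5 / 60 = 2.792 in².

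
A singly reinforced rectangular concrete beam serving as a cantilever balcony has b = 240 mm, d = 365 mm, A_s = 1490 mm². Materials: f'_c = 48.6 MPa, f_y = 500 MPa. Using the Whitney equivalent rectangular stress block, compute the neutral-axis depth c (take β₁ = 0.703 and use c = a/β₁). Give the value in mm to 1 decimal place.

c ≈ 106.9 mm

T = A_s f_y = 1490 × 500 = 745000 N = 745 kN.
Setting C = 0.85 f'_c a b equal to T: a = 745000/(0.85 × 48.6 × 240) = 75.143 mm.
With β₁ = 0.703, c = a/β₁ = 75.143/0.703 = 106.9 mm.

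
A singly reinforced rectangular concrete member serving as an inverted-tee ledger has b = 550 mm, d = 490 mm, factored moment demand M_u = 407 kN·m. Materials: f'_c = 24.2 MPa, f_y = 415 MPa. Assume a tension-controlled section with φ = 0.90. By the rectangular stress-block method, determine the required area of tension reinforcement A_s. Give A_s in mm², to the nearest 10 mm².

A_s ≈ 2450 mm²

M_n = M_u/φ = 407/0.90 = 452.222 kN·m.
With M_n = 0.85 f'_c a b (d − a/2), solve the quadratic for a:
a = d − √(d² − 2M_n/(0.85 f'_c b)) = 490 − √(490² − 2 × 452.222×10⁶/(0.85 × 24.2 × 550)) = 89.80 mm.
A_s = 0.85 f'_c a b / f_y = 0.85 × 24.2 × 89.80 × 550 / 415 = 2448.1 mm².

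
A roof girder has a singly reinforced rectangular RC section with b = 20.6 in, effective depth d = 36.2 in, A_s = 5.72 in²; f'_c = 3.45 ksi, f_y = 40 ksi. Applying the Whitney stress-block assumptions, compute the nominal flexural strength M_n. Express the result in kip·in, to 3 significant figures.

M_n ≈ 7850 kip·in

T = A_s f_y = 5.72 × 40 = 228.8 kips.
a = T/(0.85 f'_c b) = 228.8/(0.85 × 3.45 × 20.6) = 3.787 in.
M_n = T(d − a/2) = 228.8 × (36.2 − 1.8935) = 7849.3 kip·in.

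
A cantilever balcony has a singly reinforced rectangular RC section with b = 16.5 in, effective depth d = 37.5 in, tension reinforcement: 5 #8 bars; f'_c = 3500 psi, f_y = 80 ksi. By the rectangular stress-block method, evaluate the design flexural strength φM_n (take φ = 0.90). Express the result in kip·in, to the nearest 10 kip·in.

A_s = 5 × 0.79 = 3.95 in².
T = A_s f_y = 3.95 × 80 = 316 kips.
a = T/(0.85 f'_c b) = 316/(0.85 × 3.5 × 16.5) = 6.437 in.
M_n = T(d − a/2) = 316 × (37.5 − 3.2185) = 10833.0 kip·in.
φM_n = 0.90 × 10833.0 = 9749.7 kip·in.

φM_n ≈ 9750 kip·in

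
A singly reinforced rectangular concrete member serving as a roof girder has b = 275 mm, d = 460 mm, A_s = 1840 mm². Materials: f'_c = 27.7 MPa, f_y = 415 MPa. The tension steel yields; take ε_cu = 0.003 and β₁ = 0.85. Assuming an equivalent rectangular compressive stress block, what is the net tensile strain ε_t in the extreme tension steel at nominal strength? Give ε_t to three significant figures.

ε_t ≈ 0.00695

a = A_s f_y/(0.85 f'_c b) = 117.93 mm.
β₁ = 0.85, so c = a/β₁ = 117.93/0.85 = 138.74 mm.
From the linear strain diagram with ε_cu = 0.003: ε_t = 0.003 (d − c)/c = 0.003 × (460 − 138.74)/138.74 = 0.00695.
Since ε_t ≥ 0.005, the section is tension-controlled.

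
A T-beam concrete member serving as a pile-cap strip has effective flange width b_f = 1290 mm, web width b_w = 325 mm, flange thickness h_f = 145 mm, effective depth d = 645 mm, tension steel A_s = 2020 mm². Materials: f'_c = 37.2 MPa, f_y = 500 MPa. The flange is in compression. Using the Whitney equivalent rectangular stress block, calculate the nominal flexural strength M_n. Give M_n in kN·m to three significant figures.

M_n ≈ 639 kN·m

Tension: T = A_s f_y = 2020 × 500 = 1010000 N.
Try a within the flange: a = T/(0.85 f'_c b_f) = 1010000/(0.85 × 37.2 × 1290) = 24.76 mm.
Since a = 24.76 ≤ h_f = 145 mm, the stress block lies entirely in the flange; analyse as a rectangular beam of width b_f.
M_n = T(d − a/2) = 1010000 × (645 − 12.38) = 638.95 × 10⁶ N·mm.
M_n = 638.95 kN·m.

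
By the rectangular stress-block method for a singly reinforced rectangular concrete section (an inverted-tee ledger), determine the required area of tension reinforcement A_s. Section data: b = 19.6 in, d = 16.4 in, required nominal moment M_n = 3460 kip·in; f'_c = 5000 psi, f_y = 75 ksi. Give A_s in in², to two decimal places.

From M_n = 0.85 f'_c a b (d − a/2):
a = d − √(d² − 2M_n/(0.85 f'_c b)) = 16.4 − √(16.4² − 2 × 3460/(0.85 × 5 × 19.6)) = 2.766 in.
A_s = 0.85 f'_c a b / f_y = 0.85 × 5 × 2.766 × 19.6 / 75 = 3.072 in².

A_s ≈ 3.07 in²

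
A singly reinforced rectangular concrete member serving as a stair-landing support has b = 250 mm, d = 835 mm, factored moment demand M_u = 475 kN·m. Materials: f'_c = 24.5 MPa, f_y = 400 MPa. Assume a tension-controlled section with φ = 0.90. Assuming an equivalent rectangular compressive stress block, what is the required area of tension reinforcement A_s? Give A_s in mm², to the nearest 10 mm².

M_n = M_u/φ = 475/0.90 = 527.778 kN·m.
With M_n = 0.85 f'_c a b (d − a/2), solve the quadratic for a:
a = d − √(d² − 2M_n/(0.85 f'_c b)) = 835 − √(835² − 2 × 527.778×10⁶/(0.85 × 24.5 × 250)) = 131.81 mm.
A_s = 0.85 f'_c a b / f_y = 0.85 × 24.5 × 131.81 × 250 / 400 = 1715.6 mm².

A_s ≈ 1720 mm²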